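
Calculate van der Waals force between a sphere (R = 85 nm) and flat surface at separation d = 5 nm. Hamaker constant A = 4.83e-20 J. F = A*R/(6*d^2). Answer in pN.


Convert to SI: R = 85 nm = 8.5e-08 m, d = 5 nm = 5e-09 m
F = A * R / (6 * d^2)
F = 4.83e-20 * 8.5e-08 / (6 * (5e-09)^2)
F = 2.737e-11 N = 27.37 pN

27.37


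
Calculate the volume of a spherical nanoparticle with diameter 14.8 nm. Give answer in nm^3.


Radius r = 14.8/2 = 7.4 nm
Volume V = (4/3) * pi * r^3
V = (4/3) * pi * (7.4)^3
V = 1697.4 nm^3

1697.4


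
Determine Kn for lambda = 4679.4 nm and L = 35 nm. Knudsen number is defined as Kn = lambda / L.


Knudsen number Kn = lambda / L
Kn = 4679.4 / 35
Kn = 133.6971

133.6971


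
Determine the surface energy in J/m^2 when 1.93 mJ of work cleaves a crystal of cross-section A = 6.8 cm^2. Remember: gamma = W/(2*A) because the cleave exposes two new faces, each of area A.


Convert: A = 6.8 cm^2 = 0.00068 m^2, W = 1.93 mJ = 0.00193 J
Cleaving exposes two faces of area A, so total new surface = 2*A and gamma = W / (2*A)
gamma = 0.00193 / (2 * 0.00068)
gamma = 1.419 J/m^2

1.419


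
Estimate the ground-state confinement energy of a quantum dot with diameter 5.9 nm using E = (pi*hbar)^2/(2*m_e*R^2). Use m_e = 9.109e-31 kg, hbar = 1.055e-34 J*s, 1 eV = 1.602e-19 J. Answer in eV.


Radius R = 5.9/2 = 2.95 nm = 2.95e-09 m
E = (pi * 1.055e-34)^2 / (2 * 9.109e-31 * (2.95e-09)^2)
E(J) = 6.92883e-21
E = E(J) / 1.602e-19 = 0.0433 eV

0.0433


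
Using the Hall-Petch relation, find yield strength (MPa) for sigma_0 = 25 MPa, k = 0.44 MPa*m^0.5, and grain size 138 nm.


d = 138 nm = 1.38e-07 m
sqrt(d) = 0.0003714835
Hall-Petch contribution = k / sqrt(d) = 0.44 / 0.0003714835 = 1184.4 MPa
sigma = sigma_0 + k/sqrt(d) = 25 + 1184.4 = 1209.4 MPa

1209.4


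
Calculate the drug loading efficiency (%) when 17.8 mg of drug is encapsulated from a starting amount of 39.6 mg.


Drug loading efficiency = (drug loaded / drug initial) * 100
DLE = 17.8 / 39.6 * 100
DLE = 0.4495 * 100
DLE = 44.95%

44.95


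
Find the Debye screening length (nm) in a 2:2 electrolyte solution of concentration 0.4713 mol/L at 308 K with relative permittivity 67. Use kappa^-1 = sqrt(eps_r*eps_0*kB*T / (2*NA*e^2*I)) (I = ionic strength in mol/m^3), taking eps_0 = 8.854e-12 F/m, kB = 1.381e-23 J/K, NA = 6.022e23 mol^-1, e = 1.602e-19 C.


Ionic strength I = 0.4713 * 2^2 * 1000 = 1885.2 mol/m^3
kappa^-1 = sqrt(67 * 8.854e-12 * 1.381e-23 * 308 / (2 * 6.022e23 * (1.602e-19)^2 * 1885.2))
kappa^-1 = 0.208 nm

0.208


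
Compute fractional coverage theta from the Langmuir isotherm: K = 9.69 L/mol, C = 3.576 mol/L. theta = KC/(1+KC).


Langmuir isotherm: theta = K*C / (1 + K*C)
K*C = 9.69 * 3.576 = 34.65144
theta = 34.65144 / (1 + 34.65144) = 34.65144 / 35.65144
theta = 0.972

0.972


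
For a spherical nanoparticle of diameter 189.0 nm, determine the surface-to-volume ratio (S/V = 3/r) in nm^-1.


Radius r = 189.0/2 = 94.5 nm
S/V = 3 / r = 3 / 94.5
S/V = 0.0317 nm^-1

0.0317


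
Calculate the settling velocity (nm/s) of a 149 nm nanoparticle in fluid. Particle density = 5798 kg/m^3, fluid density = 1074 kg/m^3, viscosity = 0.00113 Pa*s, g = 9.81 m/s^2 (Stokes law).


Radius R = 149/2 nm = 7.45e-08 m
Density difference = 5798 - 1074 = 4724 kg/m^3
v = 2 * R^2 * (rho_p - rho_f) * g / (9 * eta)
v = 2 * (7.45e-08)^2 * 4724 * 9.81 / (9 * 0.00113)
v = 5.05825e-08 m/s = 50.5825 nm/s

50.5825


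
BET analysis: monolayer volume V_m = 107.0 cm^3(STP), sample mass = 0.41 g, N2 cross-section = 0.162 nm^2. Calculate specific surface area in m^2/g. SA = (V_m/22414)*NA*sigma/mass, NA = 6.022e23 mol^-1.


Number of moles in monolayer = V_m / 22414 = 107.0 / 22414 = 0.0047738
Number of molecules = moles * NA = 0.0047738 * 6.022e23
SA = molecules * sigma / mass
SA = (107.0 / 22414) * 6.022e23 * 0.162e-18 / 0.41
SA = 1135.9 m^2/g

1135.9


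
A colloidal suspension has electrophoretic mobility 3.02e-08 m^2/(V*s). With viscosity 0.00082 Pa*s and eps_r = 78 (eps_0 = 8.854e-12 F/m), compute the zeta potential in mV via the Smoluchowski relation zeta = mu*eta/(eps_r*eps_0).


Smoluchowski equation: zeta = mu * eta / (eps_r * eps_0)
zeta = 3.02e-08 * 0.00082 / (78 * 8.854e-12)
zeta = 0.035858 V = 35.86 mV

35.86


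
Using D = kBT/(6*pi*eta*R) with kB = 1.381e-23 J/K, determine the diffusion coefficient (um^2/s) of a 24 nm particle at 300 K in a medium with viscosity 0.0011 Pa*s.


Radius R = 24/2 = 12 nm = 1.2e-08 m
D = kB*T / (6*pi*eta*R)
D = 1.381e-23 * 300 / (6 * pi * 0.0011 * 1.2e-08)
D = 1.6651e-11 m^2/s = 16.651 um^2/s

16.651


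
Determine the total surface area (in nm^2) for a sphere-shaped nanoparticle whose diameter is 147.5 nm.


Radius r = 147.5/2 = 73.75 nm
Surface area SA = 4 * pi * r^2
SA = 4 * pi * (73.75)^2
SA = 68349.28 nm^2

68349.28


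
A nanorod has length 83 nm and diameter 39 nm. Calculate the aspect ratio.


Aspect ratio AR = length / diameter
AR = 83 / 39
AR = 2.13

2.13


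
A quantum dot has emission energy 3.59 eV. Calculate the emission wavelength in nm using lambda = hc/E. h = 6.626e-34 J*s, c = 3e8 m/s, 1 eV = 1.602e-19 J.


Convert energy: E = 3.59 eV = 3.59 * 1.602e-19 = 5.75118e-19 J
lambda = h*c / E = 6.626e-34 * 3e8 / 5.75118e-19
lambda = 3.45633e-07 m = 345.6 nm

345.6


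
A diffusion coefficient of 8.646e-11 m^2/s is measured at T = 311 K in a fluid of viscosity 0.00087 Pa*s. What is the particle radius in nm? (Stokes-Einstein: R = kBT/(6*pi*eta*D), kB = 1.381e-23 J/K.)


Stokes-Einstein: R = kB*T / (6*pi*eta*D)
R = 1.381e-23 * 311 / (6 * pi * 0.00087 * 8.646e-11)
R = 3.02913e-09 m = 3.03 nm

3.03


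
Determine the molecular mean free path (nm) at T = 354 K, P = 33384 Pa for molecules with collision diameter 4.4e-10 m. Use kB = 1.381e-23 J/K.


Mean free path: lambda = kB*T / (sqrt(2) * pi * d^2 * P)
lambda = 1.381e-23 * 354 / (sqrt(2) * pi * (4.4e-10)^2 * 33384)
lambda = 1.7025e-07 m
lambda = 170.25 nm

170.25


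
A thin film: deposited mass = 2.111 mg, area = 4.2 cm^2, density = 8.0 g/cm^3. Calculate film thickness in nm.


Convert: m = 2.111 mg = 2.1110e-06 kg, A = 4.2 cm^2 = 4.2000e-04 m^2, rho = 8.0 g/cm^3 = 8000 kg/m^3
t = m / (A * rho)
t = 2.1110e-06 / (4.2000e-04 * 8000)
t = 6.2827e-07 m = 628.3 nm

628.3


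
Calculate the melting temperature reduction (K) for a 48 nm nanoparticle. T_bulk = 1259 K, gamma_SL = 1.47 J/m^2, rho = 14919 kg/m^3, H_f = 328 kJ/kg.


Radius R = 48/2 = 24 nm = 2.4e-08 m
Convert H_f = 328 kJ/kg = 328000 J/kg
dT = 2 * gamma_SL * T_bulk / (rho * H_f * R)
dT = 2 * 1.47 * 1259 / (14919 * 328000 * 2.4e-08)
dT = 31.5 K

31.5


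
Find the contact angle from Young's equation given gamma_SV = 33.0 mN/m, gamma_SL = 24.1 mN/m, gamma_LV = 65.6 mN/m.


cos(theta) = (gamma_SV - gamma_SL) / gamma_LV
cos(theta) = (33.0 - 24.1) / 65.6
cos(theta) = 0.135671
theta = arccos(0.135671) = 82.2 degrees

82.2


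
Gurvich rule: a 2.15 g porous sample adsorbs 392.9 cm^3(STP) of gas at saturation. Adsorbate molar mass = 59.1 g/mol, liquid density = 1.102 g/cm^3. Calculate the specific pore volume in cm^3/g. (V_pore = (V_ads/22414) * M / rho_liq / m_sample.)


Moles adsorbed n = V_ads / 22414 = 392.9 / 22414 = 1.752922e-02 mol
Liquid volume V_liq = n * M / rho_liq = 1.752922e-02 * 59.1 / 1.102 = 0.94009 cm^3
Specific pore volume V_pore = V_liq / m_sample = 0.94009 / 2.15
V_pore = 0.4373 cm^3/g

0.4373


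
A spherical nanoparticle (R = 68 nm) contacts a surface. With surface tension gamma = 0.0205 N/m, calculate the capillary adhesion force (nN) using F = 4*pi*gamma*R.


Convert radius: R = 68 nm = 6.8e-08 m
F = 4 * pi * gamma * R
F = 4 * pi * 0.0205 * 6.8e-08
F = 1.75175e-08 N = 17.5175 nN

17.5175


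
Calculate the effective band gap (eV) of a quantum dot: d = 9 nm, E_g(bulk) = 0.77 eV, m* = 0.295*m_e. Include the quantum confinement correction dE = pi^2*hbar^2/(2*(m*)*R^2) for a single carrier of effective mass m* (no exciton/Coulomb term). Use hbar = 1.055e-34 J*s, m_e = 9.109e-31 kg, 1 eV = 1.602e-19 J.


Radius R = 9/2 nm = 4.5e-09 m
Confinement energy dE = pi^2 * hbar^2 / (2 * m_eff * m_e * R^2)
dE = pi^2 * (1.055e-34)^2 / (2 * 0.295 * 9.109e-31 * (4.5e-09)^2) J, divided by 1.602e-19 J/eV
dE = 0.063 eV
Total band gap = E_g(bulk) + dE = 0.77 + 0.063 = 0.833 eV

0.833


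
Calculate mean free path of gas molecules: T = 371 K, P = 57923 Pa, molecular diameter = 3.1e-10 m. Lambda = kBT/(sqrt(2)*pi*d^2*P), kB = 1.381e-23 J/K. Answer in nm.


Mean free path: lambda = kB*T / (sqrt(2) * pi * d^2 * P)
lambda = 1.381e-23 * 371 / (sqrt(2) * pi * (3.1e-10)^2 * 57923)
lambda = 2.07171e-07 m
lambda = 207.17 nm

207.17


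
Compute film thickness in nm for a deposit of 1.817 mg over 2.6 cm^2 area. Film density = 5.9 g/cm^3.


Convert: m = 1.817 mg = 1.8170e-06 kg, A = 2.6 cm^2 = 2.6000e-04 m^2, rho = 5.9 g/cm^3 = 5900 kg/m^3
t = m / (A * rho)
t = 1.8170e-06 / (2.6000e-04 * 5900)
t = 1.1845e-06 m = 1184.5 nm

1184.5


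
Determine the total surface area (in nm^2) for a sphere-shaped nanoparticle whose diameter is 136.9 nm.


Radius r = 136.9/2 = 68.45 nm
Surface area SA = 4 * pi * r^2
SA = 4 * pi * (68.45)^2
SA = 58878.5 nm^2

58878.5


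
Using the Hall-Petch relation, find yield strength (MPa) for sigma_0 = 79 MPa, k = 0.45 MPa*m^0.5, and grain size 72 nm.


d = 72 nm = 7.2e-08 m
sqrt(d) = 0.0002683282
Hall-Petch contribution = k / sqrt(d) = 0.45 / 0.0002683282 = 1677.1 MPa
sigma = sigma_0 + k/sqrt(d) = 79 + 1677.1 = 1756.1 MPa

1756.1


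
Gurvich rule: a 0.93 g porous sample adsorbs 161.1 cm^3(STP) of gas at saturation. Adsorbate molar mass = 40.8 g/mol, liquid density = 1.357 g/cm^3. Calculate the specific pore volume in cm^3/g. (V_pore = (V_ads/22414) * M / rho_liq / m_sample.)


Moles adsorbed n = V_ads / 22414 = 161.1 / 22414 = 7.187472e-03 mol
Liquid volume V_liq = n * M / rho_liq = 7.187472e-03 * 40.8 / 1.357 = 0.21610 cm^3
Specific pore volume V_pore = V_liq / m_sample = 0.21610 / 0.93
V_pore = 0.2324 cm^3/g

0.2324


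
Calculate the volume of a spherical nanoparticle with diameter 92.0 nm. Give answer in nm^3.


Radius r = 92.0/2 = 46 nm
Volume V = (4/3) * pi * r^3
V = (4/3) * pi * (46)^3
V = 407720.08 nm^3

407720.08


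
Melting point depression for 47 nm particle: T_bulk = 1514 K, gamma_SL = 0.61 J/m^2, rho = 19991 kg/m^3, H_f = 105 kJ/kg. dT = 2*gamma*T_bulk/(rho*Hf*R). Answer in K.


Radius R = 47/2 = 23.5 nm = 2.35e-08 m
Convert H_f = 105 kJ/kg = 105000 J/kg
dT = 2 * gamma_SL * T_bulk / (rho * H_f * R)
dT = 2 * 0.61 * 1514 / (19991 * 105000 * 2.35e-08)
dT = 37.4 K

37.4


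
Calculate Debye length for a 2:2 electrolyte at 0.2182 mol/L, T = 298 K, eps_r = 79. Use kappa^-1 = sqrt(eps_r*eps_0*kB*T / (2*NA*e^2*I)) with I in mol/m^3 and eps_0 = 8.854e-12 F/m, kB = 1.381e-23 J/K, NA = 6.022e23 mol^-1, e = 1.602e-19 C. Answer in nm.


Ionic strength I = 0.2182 * 2^2 * 1000 = 872.8 mol/m^3
kappa^-1 = sqrt(79 * 8.854e-12 * 1.381e-23 * 298 / (2 * 6.022e23 * (1.602e-19)^2 * 872.8))
kappa^-1 = 0.327 nm

0.327


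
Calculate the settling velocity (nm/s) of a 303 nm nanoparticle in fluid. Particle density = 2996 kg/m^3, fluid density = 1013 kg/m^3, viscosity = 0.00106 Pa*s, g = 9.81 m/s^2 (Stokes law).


Radius R = 303/2 nm = 1.515e-07 m
Density difference = 2996 - 1013 = 1983 kg/m^3
v = 2 * R^2 * (rho_p - rho_f) * g / (9 * eta)
v = 2 * (1.515e-07)^2 * 1983 * 9.81 / (9 * 0.00106)
v = 9.36049e-08 m/s = 93.6049 nm/s

93.6049


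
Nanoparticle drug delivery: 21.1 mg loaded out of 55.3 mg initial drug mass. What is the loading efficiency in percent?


Drug loading efficiency = (drug loaded / drug initial) * 100
DLE = 21.1 / 55.3 * 100
DLE = 0.3816 * 100
DLE = 38.16%

38.16


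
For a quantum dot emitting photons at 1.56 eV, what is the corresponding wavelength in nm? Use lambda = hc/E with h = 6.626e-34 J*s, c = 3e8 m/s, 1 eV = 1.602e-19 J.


Convert energy: E = 1.56 eV = 1.56 * 1.602e-19 = 2.49912e-19 J
lambda = h*c / E = 6.626e-34 * 3e8 / 2.49912e-19
lambda = 7.954e-07 m = 795.4 nm

795.4


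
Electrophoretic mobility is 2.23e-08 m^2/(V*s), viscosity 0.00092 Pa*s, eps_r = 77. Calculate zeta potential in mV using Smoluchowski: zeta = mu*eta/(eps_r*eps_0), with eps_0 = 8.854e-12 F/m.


Smoluchowski equation: zeta = mu * eta / (eps_r * eps_0)
zeta = 2.23e-08 * 0.00092 / (77 * 8.854e-12)
zeta = 0.030093 V = 30.09 mV

30.09


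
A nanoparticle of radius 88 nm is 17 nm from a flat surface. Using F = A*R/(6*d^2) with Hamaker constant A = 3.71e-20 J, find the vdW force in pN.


Convert to SI: R = 88 nm = 8.8e-08 m, d = 17 nm = 1.7e-08 m
F = A * R / (6 * d^2)
F = 3.71e-20 * 8.8e-08 / (6 * (1.7e-08)^2)
F = 1.88281e-12 N = 1.883 pN

1.883


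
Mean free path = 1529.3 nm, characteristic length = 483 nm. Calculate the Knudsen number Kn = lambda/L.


Knudsen number Kn = lambda / L
Kn = 1529.3 / 483
Kn = 3.1663

3.1663


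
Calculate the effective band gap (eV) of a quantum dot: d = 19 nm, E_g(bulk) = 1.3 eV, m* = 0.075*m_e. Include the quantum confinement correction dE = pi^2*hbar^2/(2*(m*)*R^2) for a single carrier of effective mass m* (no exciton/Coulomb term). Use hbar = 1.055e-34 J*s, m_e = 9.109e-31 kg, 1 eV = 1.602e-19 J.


Radius R = 19/2 nm = 9.5e-09 m
Confinement energy dE = pi^2 * hbar^2 / (2 * m_eff * m_e * R^2)
dE = pi^2 * (1.055e-34)^2 / (2 * 0.075 * 9.109e-31 * (9.5e-09)^2) J, divided by 1.602e-19 J/eV
dE = 0.0556 eV
Total band gap = E_g(bulk) + dE = 1.3 + 0.0556 = 1.3556 eV

1.3556


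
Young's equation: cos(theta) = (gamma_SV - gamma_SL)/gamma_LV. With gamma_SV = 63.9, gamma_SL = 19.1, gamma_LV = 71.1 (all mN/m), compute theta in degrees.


cos(theta) = (gamma_SV - gamma_SL) / gamma_LV
cos(theta) = (63.9 - 19.1) / 71.1
cos(theta) = 0.630098
theta = arccos(0.630098) = 50.94 degrees

50.94


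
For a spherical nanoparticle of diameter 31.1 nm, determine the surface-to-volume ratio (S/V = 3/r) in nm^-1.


Radius r = 31.1/2 = 15.55 nm
S/V = 3 / r = 3 / 15.55
S/V = 0.1929 nm^-1

0.1929


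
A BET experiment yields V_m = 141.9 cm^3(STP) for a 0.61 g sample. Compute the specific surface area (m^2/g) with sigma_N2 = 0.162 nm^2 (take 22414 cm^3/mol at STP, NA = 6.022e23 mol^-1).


Number of moles in monolayer = V_m / 22414 = 141.9 / 22414 = 0.00633086
Number of molecules = moles * NA = 0.00633086 * 6.022e23
SA = molecules * sigma / mass
SA = (141.9 / 22414) * 6.022e23 * 0.162e-18 / 0.61
SA = 1012.5 m^2/g

1012.5


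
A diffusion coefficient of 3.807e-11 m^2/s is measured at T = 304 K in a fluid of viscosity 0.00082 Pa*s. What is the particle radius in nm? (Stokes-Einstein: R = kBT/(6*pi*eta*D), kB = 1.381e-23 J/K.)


Stokes-Einstein: R = kB*T / (6*pi*eta*D)
R = 1.381e-23 * 304 / (6 * pi * 0.00082 * 3.807e-11)
R = 7.1346e-09 m = 7.13 nm

7.13


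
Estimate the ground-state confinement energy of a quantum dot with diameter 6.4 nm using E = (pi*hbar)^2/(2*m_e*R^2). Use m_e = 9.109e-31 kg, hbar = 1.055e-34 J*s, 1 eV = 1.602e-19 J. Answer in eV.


Radius R = 6.4/2 = 3.2 nm = 3.2e-09 m
E = (pi * 1.055e-34)^2 / (2 * 9.109e-31 * (3.2e-09)^2)
E(J) = 5.88849e-21
E = E(J) / 1.602e-19 = 0.0368 eV

0.0368


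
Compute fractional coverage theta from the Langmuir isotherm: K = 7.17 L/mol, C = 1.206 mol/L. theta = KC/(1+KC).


Langmuir isotherm: theta = K*C / (1 + K*C)
K*C = 7.17 * 1.206 = 8.64702
theta = 8.64702 / (1 + 8.64702) = 8.64702 / 9.64702
theta = 0.8963

0.8963


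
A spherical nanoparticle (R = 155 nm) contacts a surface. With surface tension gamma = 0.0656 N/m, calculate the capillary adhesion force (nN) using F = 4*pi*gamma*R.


Convert radius: R = 155 nm = 1.55e-07 m
F = 4 * pi * gamma * R
F = 4 * pi * 0.0656 * 1.55e-07
F = 1.27775e-07 N = 127.7749 nN

127.7749


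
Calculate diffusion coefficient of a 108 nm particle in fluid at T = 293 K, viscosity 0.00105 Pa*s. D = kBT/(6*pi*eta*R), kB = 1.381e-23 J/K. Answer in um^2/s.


Radius R = 108/2 = 54 nm = 5.4e-08 m
D = kB*T / (6*pi*eta*R)
D = 1.381e-23 * 293 / (6 * pi * 0.00105 * 5.4e-08)
D = 3.78597e-12 m^2/s = 3.786 um^2/s

3.786


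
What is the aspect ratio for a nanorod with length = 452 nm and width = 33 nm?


Aspect ratio AR = length / diameter
AR = 452 / 33
AR = 13.7

13.7


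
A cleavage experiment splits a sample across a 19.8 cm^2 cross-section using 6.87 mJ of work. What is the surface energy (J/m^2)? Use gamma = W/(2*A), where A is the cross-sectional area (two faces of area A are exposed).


Convert: A = 19.8 cm^2 = 0.00198 m^2, W = 6.87 mJ = 0.00687 J
Cleaving exposes two faces of area A, so total new surface = 2*A and gamma = W / (2*A)
gamma = 0.00687 / (2 * 0.00198)
gamma = 1.735 J/m^2

1.735


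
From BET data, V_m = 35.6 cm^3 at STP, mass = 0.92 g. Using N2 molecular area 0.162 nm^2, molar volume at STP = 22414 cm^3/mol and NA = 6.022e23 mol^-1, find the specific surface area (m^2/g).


Number of moles in monolayer = V_m / 22414 = 35.6 / 22414 = 0.00158829
Number of molecules = moles * NA = 0.00158829 * 6.022e23
SA = molecules * sigma / mass
SA = (35.6 / 22414) * 6.022e23 * 0.162e-18 / 0.92
SA = 168.4 m^2/g

168.4


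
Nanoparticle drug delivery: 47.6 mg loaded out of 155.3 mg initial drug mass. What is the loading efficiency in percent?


Drug loading efficiency = (drug loaded / drug initial) * 100
DLE = 47.6 / 155.3 * 100
DLE = 0.3065 * 100
DLE = 30.65%

30.65


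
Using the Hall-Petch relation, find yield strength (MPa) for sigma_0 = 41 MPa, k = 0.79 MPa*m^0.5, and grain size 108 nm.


d = 108 nm = 1.08e-07 m
sqrt(d) = 0.0003286335
Hall-Petch contribution = k / sqrt(d) = 0.79 / 0.0003286335 = 2403.9 MPa
sigma = sigma_0 + k/sqrt(d) = 41 + 2403.9 = 2444.9 MPa

2444.9


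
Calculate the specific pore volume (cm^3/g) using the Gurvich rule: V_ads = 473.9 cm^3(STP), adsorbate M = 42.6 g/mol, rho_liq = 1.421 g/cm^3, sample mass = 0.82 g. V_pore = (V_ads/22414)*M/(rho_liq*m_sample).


Moles adsorbed n = V_ads / 22414 = 473.9 / 22414 = 2.114304e-02 mol
Liquid volume V_liq = n * M / rho_liq = 2.114304e-02 * 42.6 / 1.421 = 0.63384 cm^3
Specific pore volume V_pore = V_liq / m_sample = 0.63384 / 0.82
V_pore = 0.773 cm^3/g

0.773


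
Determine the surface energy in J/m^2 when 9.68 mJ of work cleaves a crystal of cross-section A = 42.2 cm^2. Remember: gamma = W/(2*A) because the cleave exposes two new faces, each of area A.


Convert: A = 42.2 cm^2 = 0.00422 m^2, W = 9.68 mJ = 0.00968 J
Cleaving exposes two faces of area A, so total new surface = 2*A and gamma = W / (2*A)
gamma = 0.00968 / (2 * 0.00422)
gamma = 1.147 J/m^2

1.147


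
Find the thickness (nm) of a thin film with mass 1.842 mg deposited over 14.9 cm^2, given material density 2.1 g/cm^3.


Convert: m = 1.842 mg = 1.8420e-06 kg, A = 14.9 cm^2 = 1.4900e-03 m^2, rho = 2.1 g/cm^3 = 2100 kg/m^3
t = m / (A * rho)
t = 1.8420e-06 / (1.4900e-03 * 2100)
t = 5.8869e-07 m = 588.7 nm

588.7


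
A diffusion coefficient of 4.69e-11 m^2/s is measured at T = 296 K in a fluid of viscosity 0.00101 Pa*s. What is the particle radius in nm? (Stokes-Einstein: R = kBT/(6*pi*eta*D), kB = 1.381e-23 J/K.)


Stokes-Einstein: R = kB*T / (6*pi*eta*D)
R = 1.381e-23 * 296 / (6 * pi * 0.00101 * 4.69e-11)
R = 4.57815e-09 m = 4.58 nm

4.58


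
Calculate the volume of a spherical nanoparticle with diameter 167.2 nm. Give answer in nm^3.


Radius r = 167.2/2 = 83.6 nm
Volume V = (4/3) * pi * r^3
V = (4/3) * pi * (83.6)^3
V = 2447414.01 nm^3

2447414.01


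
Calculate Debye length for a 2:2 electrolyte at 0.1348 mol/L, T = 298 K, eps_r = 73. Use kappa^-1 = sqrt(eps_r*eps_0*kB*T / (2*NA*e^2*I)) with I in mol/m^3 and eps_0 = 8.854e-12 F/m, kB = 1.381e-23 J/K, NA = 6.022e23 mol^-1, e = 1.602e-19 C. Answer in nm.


Ionic strength I = 0.1348 * 2^2 * 1000 = 539.2 mol/m^3
kappa^-1 = sqrt(73 * 8.854e-12 * 1.381e-23 * 298 / (2 * 6.022e23 * (1.602e-19)^2 * 539.2))
kappa^-1 = 0.399 nm

0.399


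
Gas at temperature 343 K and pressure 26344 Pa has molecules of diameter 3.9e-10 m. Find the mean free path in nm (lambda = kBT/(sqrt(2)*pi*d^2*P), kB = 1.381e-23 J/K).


Mean free path: lambda = kB*T / (sqrt(2) * pi * d^2 * P)
lambda = 1.381e-23 * 343 / (sqrt(2) * pi * (3.9e-10)^2 * 26344)
lambda = 2.6608e-07 m
lambda = 266.08 nm

266.08


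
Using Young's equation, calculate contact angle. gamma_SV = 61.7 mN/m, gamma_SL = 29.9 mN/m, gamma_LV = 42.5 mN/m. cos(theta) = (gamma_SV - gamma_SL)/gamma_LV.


cos(theta) = (gamma_SV - gamma_SL) / gamma_LV
cos(theta) = (61.7 - 29.9) / 42.5
cos(theta) = 0.748235
theta = arccos(0.748235) = 41.56 degrees

41.56


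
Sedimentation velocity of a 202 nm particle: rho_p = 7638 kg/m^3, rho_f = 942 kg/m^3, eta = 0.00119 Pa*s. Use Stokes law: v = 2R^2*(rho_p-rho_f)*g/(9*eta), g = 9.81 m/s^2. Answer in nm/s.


Radius R = 202/2 nm = 1.01e-07 m
Density difference = 7638 - 942 = 6696 kg/m^3
v = 2 * R^2 * (rho_p - rho_f) * g / (9 * eta)
v = 2 * (1.01e-07)^2 * 6696 * 9.81 / (9 * 0.00119)
v = 1.25132e-07 m/s = 125.1318 nm/s

125.1318


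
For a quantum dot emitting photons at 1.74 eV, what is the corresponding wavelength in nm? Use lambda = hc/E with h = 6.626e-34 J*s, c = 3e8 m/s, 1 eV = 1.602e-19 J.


Convert energy: E = 1.74 eV = 1.74 * 1.602e-19 = 2.78748e-19 J
lambda = h*c / E = 6.626e-34 * 3e8 / 2.78748e-19
lambda = 7.13117e-07 m = 713.1 nm

713.1


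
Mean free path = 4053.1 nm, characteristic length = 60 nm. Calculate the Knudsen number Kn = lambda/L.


Knudsen number Kn = lambda / L
Kn = 4053.1 / 60
Kn = 67.5517

67.5517


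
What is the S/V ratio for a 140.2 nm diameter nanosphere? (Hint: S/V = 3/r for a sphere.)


Radius r = 140.2/2 = 70.1 nm
S/V = 3 / r = 3 / 70.1
S/V = 0.0428 nm^-1

0.0428


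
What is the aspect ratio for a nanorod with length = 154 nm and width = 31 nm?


Aspect ratio AR = length / diameter
AR = 154 / 31
AR = 4.97

4.97


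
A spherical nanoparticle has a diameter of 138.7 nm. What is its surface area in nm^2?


Radius r = 138.7/2 = 69.35 nm
Surface area SA = 4 * pi * r^2
SA = 4 * pi * (69.35)^2
SA = 60436.99 nm^2

60436.99


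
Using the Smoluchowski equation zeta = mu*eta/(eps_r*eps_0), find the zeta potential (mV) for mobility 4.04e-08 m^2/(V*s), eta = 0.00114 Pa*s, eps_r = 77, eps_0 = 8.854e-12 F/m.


Smoluchowski equation: zeta = mu * eta / (eps_r * eps_0)
zeta = 4.04e-08 * 0.00114 / (77 * 8.854e-12)
zeta = 0.067555 V = 67.55 mV

67.55


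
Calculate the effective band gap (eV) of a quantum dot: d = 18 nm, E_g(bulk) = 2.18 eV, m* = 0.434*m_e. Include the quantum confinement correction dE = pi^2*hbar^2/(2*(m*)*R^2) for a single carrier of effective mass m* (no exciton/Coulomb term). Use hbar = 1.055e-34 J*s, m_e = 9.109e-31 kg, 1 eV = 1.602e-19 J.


Radius R = 18/2 nm = 9e-09 m
Confinement energy dE = pi^2 * hbar^2 / (2 * m_eff * m_e * R^2)
dE = pi^2 * (1.055e-34)^2 / (2 * 0.434 * 9.109e-31 * (9e-09)^2) J, divided by 1.602e-19 J/eV
dE = 0.0107 eV
Total band gap = E_g(bulk) + dE = 2.18 + 0.0107 = 2.1907 eV

2.1907


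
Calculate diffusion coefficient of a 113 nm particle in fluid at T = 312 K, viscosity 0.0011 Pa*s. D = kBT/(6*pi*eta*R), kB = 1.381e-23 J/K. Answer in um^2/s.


Radius R = 113/2 = 56.5 nm = 5.65e-08 m
D = kB*T / (6*pi*eta*R)
D = 1.381e-23 * 312 / (6 * pi * 0.0011 * 5.65e-08)
D = 3.67795e-12 m^2/s = 3.678 um^2/s

3.678


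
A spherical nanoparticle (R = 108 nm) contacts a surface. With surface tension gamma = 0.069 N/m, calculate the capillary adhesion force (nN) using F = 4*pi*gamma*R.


Convert radius: R = 108 nm = 1.08e-07 m
F = 4 * pi * gamma * R
F = 4 * pi * 0.069 * 1.08e-07
F = 9.36446e-08 N = 93.6446 nN

93.6446


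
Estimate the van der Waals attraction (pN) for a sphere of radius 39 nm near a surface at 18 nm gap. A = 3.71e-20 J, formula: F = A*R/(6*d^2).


Convert to SI: R = 39 nm = 3.9e-08 m, d = 18 nm = 1.8e-08 m
F = A * R / (6 * d^2)
F = 3.71e-20 * 3.9e-08 / (6 * (1.8e-08)^2)
F = 7.4429e-13 N = 0.744 pN

0.744


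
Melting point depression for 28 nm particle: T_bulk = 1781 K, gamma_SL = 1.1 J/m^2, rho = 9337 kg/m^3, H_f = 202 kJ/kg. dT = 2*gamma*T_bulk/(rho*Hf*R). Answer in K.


Radius R = 28/2 = 14 nm = 1.4e-08 m
Convert H_f = 202 kJ/kg = 202000 J/kg
dT = 2 * gamma_SL * T_bulk / (rho * H_f * R)
dT = 2 * 1.1 * 1781 / (9337 * 202000 * 1.4e-08)
dT = 148.4 K

148.4


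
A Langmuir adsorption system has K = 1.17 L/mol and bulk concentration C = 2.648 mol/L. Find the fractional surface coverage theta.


Langmuir isotherm: theta = K*C / (1 + K*C)
K*C = 1.17 * 2.648 = 3.09816
theta = 3.09816 / (1 + 3.09816) = 3.09816 / 4.09816
theta = 0.756

0.756


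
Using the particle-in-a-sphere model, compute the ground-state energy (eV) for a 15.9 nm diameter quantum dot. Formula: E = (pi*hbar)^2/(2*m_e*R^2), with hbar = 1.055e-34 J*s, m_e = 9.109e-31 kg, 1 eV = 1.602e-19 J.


Radius R = 15.9/2 = 7.95 nm = 7.95e-09 m
E = (pi * 1.055e-34)^2 / (2 * 9.109e-31 * (7.95e-09)^2)
E(J) = 9.54047e-22
E = E(J) / 1.602e-19 = 0.006 eV

0.006


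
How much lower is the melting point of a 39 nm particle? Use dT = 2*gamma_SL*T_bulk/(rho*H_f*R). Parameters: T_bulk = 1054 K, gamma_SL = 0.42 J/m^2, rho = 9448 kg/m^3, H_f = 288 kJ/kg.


Radius R = 39/2 = 19.5 nm = 1.95e-08 m
Convert H_f = 288 kJ/kg = 288000 J/kg
dT = 2 * gamma_SL * T_bulk / (rho * H_f * R)
dT = 2 * 0.42 * 1054 / (9448 * 288000 * 1.95e-08)
dT = 16.7 K

16.7


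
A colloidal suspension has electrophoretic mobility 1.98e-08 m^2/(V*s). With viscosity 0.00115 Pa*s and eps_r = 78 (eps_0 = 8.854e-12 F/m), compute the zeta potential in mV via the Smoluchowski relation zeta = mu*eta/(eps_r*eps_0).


Smoluchowski equation: zeta = mu * eta / (eps_r * eps_0)
zeta = 1.98e-08 * 0.00115 / (78 * 8.854e-12)
zeta = 0.032971 V = 32.97 mV

32.97


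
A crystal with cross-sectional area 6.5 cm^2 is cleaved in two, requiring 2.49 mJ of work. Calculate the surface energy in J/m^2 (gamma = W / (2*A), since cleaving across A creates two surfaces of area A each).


Convert: A = 6.5 cm^2 = 0.00065 m^2, W = 2.49 mJ = 0.00249 J
Cleaving exposes two faces of area A, so total new surface = 2*A and gamma = W / (2*A)
gamma = 0.00249 / (2 * 0.00065)
gamma = 1.915 J/m^2

1.915


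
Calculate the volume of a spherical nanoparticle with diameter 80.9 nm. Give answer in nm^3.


Radius r = 80.9/2 = 40.45 nm
Volume V = (4/3) * pi * r^3
V = (4/3) * pi * (40.45)^3
V = 277232.53 nm^3

277232.53


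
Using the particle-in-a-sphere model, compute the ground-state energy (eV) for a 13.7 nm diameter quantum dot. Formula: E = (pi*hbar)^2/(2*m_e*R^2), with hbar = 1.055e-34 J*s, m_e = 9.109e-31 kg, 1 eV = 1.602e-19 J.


Radius R = 13.7/2 = 6.85 nm = 6.85e-09 m
E = (pi * 1.055e-34)^2 / (2 * 9.109e-31 * (6.85e-09)^2)
E(J) = 1.28506e-21
E = E(J) / 1.602e-19 = 0.008 eV

0.008


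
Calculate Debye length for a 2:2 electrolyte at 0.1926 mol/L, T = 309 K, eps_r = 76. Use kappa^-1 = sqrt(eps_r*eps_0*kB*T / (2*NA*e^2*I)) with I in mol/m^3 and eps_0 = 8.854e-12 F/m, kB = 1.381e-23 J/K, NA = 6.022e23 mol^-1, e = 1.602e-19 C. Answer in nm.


Ionic strength I = 0.1926 * 2^2 * 1000 = 770.4 mol/m^3
kappa^-1 = sqrt(76 * 8.854e-12 * 1.381e-23 * 309 / (2 * 6.022e23 * (1.602e-19)^2 * 770.4))
kappa^-1 = 0.347 nm

0.347


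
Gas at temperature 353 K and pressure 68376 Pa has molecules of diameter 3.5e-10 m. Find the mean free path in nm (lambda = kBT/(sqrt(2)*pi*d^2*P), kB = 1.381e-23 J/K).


Mean free path: lambda = kB*T / (sqrt(2) * pi * d^2 * P)
lambda = 1.381e-23 * 353 / (sqrt(2) * pi * (3.5e-10)^2 * 68376)
lambda = 1.30998e-07 m
lambda = 131.0 nm

131.0


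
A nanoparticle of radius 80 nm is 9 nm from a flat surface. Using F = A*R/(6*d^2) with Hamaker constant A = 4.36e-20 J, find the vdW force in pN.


Convert to SI: R = 80 nm = 8e-08 m, d = 9 nm = 9e-09 m
F = A * R / (6 * d^2)
F = 4.36e-20 * 8e-08 / (6 * (9e-09)^2)
F = 7.17695e-12 N = 7.177 pN

7.177


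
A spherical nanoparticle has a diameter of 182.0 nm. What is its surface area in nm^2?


Radius r = 182.0/2 = 91 nm
Surface area SA = 4 * pi * r^2
SA = 4 * pi * (91)^2
SA = 104062.12 nm^2

104062.12


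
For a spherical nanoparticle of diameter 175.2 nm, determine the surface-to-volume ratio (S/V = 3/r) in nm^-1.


Radius r = 175.2/2 = 87.6 nm
S/V = 3 / r = 3 / 87.6
S/V = 0.0342 nm^-1

0.0342


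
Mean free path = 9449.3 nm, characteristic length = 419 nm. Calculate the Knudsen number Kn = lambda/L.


Knudsen number Kn = lambda / L
Kn = 9449.3 / 419
Kn = 22.552

22.552


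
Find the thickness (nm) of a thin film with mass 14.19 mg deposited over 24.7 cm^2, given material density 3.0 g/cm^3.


Convert: m = 14.19 mg = 1.4190e-05 kg, A = 24.7 cm^2 = 2.4700e-03 m^2, rho = 3.0 g/cm^3 = 3000 kg/m^3
t = m / (A * rho)
t = 1.4190e-05 / (2.4700e-03 * 3000)
t = 1.9150e-06 m = 1915.0 nm

1915.0


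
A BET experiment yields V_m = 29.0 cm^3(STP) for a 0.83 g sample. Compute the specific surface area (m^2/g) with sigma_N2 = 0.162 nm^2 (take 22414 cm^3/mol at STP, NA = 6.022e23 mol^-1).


Number of moles in monolayer = V_m / 22414 = 29.0 / 22414 = 0.00129383
Number of molecules = moles * NA = 0.00129383 * 6.022e23
SA = molecules * sigma / mass
SA = (29.0 / 22414) * 6.022e23 * 0.162e-18 / 0.83
SA = 152.1 m^2/g

152.1


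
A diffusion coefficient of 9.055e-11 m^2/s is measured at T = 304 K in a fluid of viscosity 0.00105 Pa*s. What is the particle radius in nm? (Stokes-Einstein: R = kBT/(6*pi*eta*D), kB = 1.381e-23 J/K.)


Stokes-Einstein: R = kB*T / (6*pi*eta*D)
R = 1.381e-23 * 304 / (6 * pi * 0.00105 * 9.055e-11)
R = 2.34255e-09 m = 2.34 nm

2.34


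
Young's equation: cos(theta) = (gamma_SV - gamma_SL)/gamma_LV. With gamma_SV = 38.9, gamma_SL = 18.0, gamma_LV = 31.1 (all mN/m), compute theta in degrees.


cos(theta) = (gamma_SV - gamma_SL) / gamma_LV
cos(theta) = (38.9 - 18.0) / 31.1
cos(theta) = 0.672026
theta = arccos(0.672026) = 47.78 degrees

47.78


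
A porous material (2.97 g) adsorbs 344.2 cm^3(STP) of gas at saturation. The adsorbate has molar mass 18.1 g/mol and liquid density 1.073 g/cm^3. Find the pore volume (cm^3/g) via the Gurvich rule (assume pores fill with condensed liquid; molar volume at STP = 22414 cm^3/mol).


Moles adsorbed n = V_ads / 22414 = 344.2 / 22414 = 1.535647e-02 mol
Liquid volume V_liq = n * M / rho_liq = 1.535647e-02 * 18.1 / 1.073 = 0.25904 cm^3
Specific pore volume V_pore = V_liq / m_sample = 0.25904 / 2.97
V_pore = 0.0872 cm^3/g

0.0872


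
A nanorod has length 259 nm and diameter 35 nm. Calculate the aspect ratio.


Aspect ratio AR = length / diameter
AR = 259 / 35
AR = 7.4

7.4


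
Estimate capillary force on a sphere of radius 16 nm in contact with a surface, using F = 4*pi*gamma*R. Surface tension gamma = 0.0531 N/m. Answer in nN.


Convert radius: R = 16 nm = 1.6e-08 m
F = 4 * pi * gamma * R
F = 4 * pi * 0.0531 * 1.6e-08
F = 1.06764e-08 N = 10.6764 nN

10.6764


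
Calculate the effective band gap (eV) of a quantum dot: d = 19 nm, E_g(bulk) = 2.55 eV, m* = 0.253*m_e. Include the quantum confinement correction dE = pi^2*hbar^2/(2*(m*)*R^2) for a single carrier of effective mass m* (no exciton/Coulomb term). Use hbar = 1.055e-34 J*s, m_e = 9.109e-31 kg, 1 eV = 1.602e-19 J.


Radius R = 19/2 nm = 9.5e-09 m
Confinement energy dE = pi^2 * hbar^2 / (2 * m_eff * m_e * R^2)
dE = pi^2 * (1.055e-34)^2 / (2 * 0.253 * 9.109e-31 * (9.5e-09)^2) J, divided by 1.602e-19 J/eV
dE = 0.0165 eV
Total band gap = E_g(bulk) + dE = 2.55 + 0.0165 = 2.5665 eV

2.5665


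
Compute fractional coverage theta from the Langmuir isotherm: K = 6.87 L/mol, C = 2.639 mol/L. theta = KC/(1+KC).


Langmuir isotherm: theta = K*C / (1 + K*C)
K*C = 6.87 * 2.639 = 18.12993
theta = 18.12993 / (1 + 18.12993) = 18.12993 / 19.12993
theta = 0.9477

0.9477


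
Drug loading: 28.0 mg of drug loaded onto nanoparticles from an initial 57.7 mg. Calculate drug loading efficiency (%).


Drug loading efficiency = (drug loaded / drug initial) * 100
DLE = 28.0 / 57.7 * 100
DLE = 0.4853 * 100
DLE = 48.53%

48.53


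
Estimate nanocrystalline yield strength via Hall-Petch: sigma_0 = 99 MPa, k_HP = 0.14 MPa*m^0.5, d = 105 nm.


d = 105 nm = 1.05e-07 m
sqrt(d) = 0.000324037
Hall-Petch contribution = k / sqrt(d) = 0.14 / 0.000324037 = 432.0 MPa
sigma = sigma_0 + k/sqrt(d) = 99 + 432.0 = 531.0 MPa

531.0


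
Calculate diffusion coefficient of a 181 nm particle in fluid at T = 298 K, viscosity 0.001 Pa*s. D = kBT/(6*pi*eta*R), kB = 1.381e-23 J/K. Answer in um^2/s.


Radius R = 181/2 = 90.5 nm = 9.05e-08 m
D = kB*T / (6*pi*eta*R)
D = 1.381e-23 * 298 / (6 * pi * 0.001 * 9.05e-08)
D = 2.41246e-12 m^2/s = 2.412 um^2/s

2.412


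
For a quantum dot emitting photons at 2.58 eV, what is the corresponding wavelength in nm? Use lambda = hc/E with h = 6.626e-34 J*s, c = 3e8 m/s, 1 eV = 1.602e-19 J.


Convert energy: E = 2.58 eV = 2.58 * 1.602e-19 = 4.13316e-19 J
lambda = h*c / E = 6.626e-34 * 3e8 / 4.13316e-19
lambda = 4.8094e-07 m = 480.9 nm

480.9


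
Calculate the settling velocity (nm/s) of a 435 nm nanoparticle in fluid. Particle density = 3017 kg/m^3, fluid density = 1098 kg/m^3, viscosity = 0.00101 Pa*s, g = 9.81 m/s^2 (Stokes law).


Radius R = 435/2 nm = 2.175e-07 m
Density difference = 3017 - 1098 = 1919 kg/m^3
v = 2 * R^2 * (rho_p - rho_f) * g / (9 * eta)
v = 2 * (2.175e-07)^2 * 1919 * 9.81 / (9 * 0.00101)
v = 1.95942e-07 m/s = 195.9425 nm/s

195.9425


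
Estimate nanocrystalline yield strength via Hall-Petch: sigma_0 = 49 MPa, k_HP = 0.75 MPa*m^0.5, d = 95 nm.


d = 95 nm = 9.5e-08 m
sqrt(d) = 0.0003082207
Hall-Petch contribution = k / sqrt(d) = 0.75 / 0.0003082207 = 2433.3 MPa
sigma = sigma_0 + k/sqrt(d) = 49 + 2433.3 = 2482.3 MPa

2482.3


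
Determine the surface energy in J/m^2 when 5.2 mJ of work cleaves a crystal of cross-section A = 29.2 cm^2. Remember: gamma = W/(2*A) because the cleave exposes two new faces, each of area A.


Convert: A = 29.2 cm^2 = 0.00292 m^2, W = 5.2 mJ = 0.0052 J
Cleaving exposes two faces of area A, so total new surface = 2*A and gamma = W / (2*A)
gamma = 0.0052 / (2 * 0.00292)
gamma = 0.89 J/m^2

0.89


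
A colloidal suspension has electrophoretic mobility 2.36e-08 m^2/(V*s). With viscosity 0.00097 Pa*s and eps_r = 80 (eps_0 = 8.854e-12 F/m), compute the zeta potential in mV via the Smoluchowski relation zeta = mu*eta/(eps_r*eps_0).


Smoluchowski equation: zeta = mu * eta / (eps_r * eps_0)
zeta = 2.36e-08 * 0.00097 / (80 * 8.854e-12)
zeta = 0.032319 V = 32.32 mV

32.32


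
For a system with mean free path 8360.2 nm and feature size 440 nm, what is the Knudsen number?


Knudsen number Kn = lambda / L
Kn = 8360.2 / 440
Kn = 19.0005

19.0005


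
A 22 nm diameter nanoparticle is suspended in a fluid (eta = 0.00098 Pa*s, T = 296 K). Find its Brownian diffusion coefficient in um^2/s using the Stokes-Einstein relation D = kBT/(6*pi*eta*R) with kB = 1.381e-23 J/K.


Radius R = 22/2 = 11 nm = 1.1e-08 m
D = kB*T / (6*pi*eta*R)
D = 1.381e-23 * 296 / (6 * pi * 0.00098 * 1.1e-08)
D = 2.01171e-11 m^2/s = 20.117 um^2/s

20.117


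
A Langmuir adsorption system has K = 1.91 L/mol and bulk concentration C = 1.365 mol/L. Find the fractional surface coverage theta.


Langmuir isotherm: theta = K*C / (1 + K*C)
K*C = 1.91 * 1.365 = 2.60715
theta = 2.60715 / (1 + 2.60715) = 2.60715 / 3.60715
theta = 0.7228

0.7228


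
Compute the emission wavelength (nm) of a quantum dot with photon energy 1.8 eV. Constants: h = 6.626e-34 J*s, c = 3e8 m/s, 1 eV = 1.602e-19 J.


Convert energy: E = 1.8 eV = 1.8 * 1.602e-19 = 2.8836e-19 J
lambda = h*c / E = 6.626e-34 * 3e8 / 2.8836e-19
lambda = 6.89347e-07 m = 689.3 nm

689.3


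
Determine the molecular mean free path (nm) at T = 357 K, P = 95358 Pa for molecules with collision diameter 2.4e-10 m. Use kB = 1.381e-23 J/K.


Mean free path: lambda = kB*T / (sqrt(2) * pi * d^2 * P)
lambda = 1.381e-23 * 357 / (sqrt(2) * pi * (2.4e-10)^2 * 95358)
lambda = 2.02031e-07 m
lambda = 202.03 nm

202.03


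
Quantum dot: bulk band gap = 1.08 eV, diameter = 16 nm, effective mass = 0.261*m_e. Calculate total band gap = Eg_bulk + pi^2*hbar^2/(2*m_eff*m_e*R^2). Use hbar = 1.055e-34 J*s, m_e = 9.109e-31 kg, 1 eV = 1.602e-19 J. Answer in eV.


Radius R = 16/2 nm = 8e-09 m
Confinement energy dE = pi^2 * hbar^2 / (2 * m_eff * m_e * R^2)
dE = pi^2 * (1.055e-34)^2 / (2 * 0.261 * 9.109e-31 * (8e-09)^2) J, divided by 1.602e-19 J/eV
dE = 0.0225 eV
Total band gap = E_g(bulk) + dE = 1.08 + 0.0225 = 1.1025 eV

1.1025


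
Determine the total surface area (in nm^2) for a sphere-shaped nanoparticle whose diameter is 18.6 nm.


Radius r = 18.6/2 = 9.3 nm
Surface area SA = 4 * pi * r^2
SA = 4 * pi * (9.3)^2
SA = 1086.87 nm^2

1086.87


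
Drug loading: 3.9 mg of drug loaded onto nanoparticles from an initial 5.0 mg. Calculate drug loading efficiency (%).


Drug loading efficiency = (drug loaded / drug initial) * 100
DLE = 3.9 / 5.0 * 100
DLE = 0.78 * 100
DLE = 78.0%

78.0


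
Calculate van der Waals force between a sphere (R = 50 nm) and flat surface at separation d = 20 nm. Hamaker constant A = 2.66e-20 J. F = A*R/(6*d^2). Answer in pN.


Convert to SI: R = 50 nm = 5e-08 m, d = 20 nm = 2e-08 m
F = A * R / (6 * d^2)
F = 2.66e-20 * 5e-08 / (6 * (2e-08)^2)
F = 5.54167e-13 N = 0.554 pN

0.554


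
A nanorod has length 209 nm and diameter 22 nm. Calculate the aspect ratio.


Aspect ratio AR = length / diameter
AR = 209 / 22
AR = 9.5

9.5


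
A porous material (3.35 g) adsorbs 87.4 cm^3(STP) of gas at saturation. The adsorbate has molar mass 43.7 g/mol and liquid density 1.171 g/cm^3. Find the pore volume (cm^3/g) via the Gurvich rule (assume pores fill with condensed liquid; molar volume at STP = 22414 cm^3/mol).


Moles adsorbed n = V_ads / 22414 = 87.4 / 22414 = 3.899349e-03 mol
Liquid volume V_liq = n * M / rho_liq = 3.899349e-03 * 43.7 / 1.171 = 0.14552 cm^3
Specific pore volume V_pore = V_liq / m_sample = 0.14552 / 3.35
V_pore = 0.0434 cm^3/g

0.0434


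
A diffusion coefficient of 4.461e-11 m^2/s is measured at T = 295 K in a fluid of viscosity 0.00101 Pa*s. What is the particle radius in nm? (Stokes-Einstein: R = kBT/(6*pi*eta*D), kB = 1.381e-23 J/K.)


Stokes-Einstein: R = kB*T / (6*pi*eta*D)
R = 1.381e-23 * 295 / (6 * pi * 0.00101 * 4.461e-11)
R = 4.7969e-09 m = 4.8 nm

4.8


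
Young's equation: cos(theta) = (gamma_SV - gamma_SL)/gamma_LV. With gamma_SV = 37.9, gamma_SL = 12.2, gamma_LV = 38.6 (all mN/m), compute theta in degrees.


cos(theta) = (gamma_SV - gamma_SL) / gamma_LV
cos(theta) = (37.9 - 12.2) / 38.6
cos(theta) = 0.665803
theta = arccos(0.665803) = 48.26 degrees

48.26


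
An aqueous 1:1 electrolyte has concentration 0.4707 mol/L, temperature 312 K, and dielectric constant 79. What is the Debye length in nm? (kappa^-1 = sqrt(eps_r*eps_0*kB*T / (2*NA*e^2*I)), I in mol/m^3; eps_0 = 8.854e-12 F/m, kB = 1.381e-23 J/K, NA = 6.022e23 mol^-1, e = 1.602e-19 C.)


Ionic strength I = 0.4707 * 1^2 * 1000 = 470.7 mol/m^3
kappa^-1 = sqrt(79 * 8.854e-12 * 1.381e-23 * 312 / (2 * 6.022e23 * (1.602e-19)^2 * 470.7))
kappa^-1 = 0.455 nm

0.455


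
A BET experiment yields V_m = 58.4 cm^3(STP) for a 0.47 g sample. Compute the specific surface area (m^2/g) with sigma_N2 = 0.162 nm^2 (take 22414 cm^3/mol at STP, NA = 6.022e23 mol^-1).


Number of moles in monolayer = V_m / 22414 = 58.4 / 22414 = 0.00260551
Number of molecules = moles * NA = 0.00260551 * 6.022e23
SA = molecules * sigma / mass
SA = (58.4 / 22414) * 6.022e23 * 0.162e-18 / 0.47
SA = 540.8 m^2/g

540.8


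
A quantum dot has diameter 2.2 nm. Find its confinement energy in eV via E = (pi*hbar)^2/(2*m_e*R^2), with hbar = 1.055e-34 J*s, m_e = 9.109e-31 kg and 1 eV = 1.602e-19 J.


Radius R = 2.2/2 = 1.1 nm = 1.1e-09 m
E = (pi * 1.055e-34)^2 / (2 * 9.109e-31 * (1.1e-09)^2)
E(J) = 4.98332e-20
E = E(J) / 1.602e-19 = 0.3111 eV

0.3111


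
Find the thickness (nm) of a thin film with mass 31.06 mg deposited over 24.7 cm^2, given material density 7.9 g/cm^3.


Convert: m = 31.06 mg = 3.1060e-05 kg, A = 24.7 cm^2 = 2.4700e-03 m^2, rho = 7.9 g/cm^3 = 7900 kg/m^3
t = m / (A * rho)
t = 3.1060e-05 / (2.4700e-03 * 7900)
t = 1.5918e-06 m = 1591.8 nm

1591.8
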